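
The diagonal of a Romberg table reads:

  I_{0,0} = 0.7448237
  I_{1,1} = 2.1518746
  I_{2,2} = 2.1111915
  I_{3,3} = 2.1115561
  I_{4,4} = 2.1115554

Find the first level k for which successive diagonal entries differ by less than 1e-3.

|I_{1,1} − I_{0,0}| = 1.4070509 ≥ 1e-3
|I_{2,2} − I_{1,1}| = 0.0406831 ≥ 1e-3
|I_{3,3} − I_{2,2}| = 0.0003646 < 1e-3

k = 3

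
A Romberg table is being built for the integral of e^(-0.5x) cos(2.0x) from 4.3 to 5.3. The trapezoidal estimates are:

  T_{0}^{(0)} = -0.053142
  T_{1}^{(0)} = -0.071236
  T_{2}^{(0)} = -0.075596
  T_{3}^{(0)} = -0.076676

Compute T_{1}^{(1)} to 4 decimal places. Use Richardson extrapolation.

-0.0773

Richardson extrapolation on the trapezoidal column (denominator 4−1=3):
T_{1}^{(1)} = (4·(-0.071236) − (-0.053142)) / 3 = -0.077267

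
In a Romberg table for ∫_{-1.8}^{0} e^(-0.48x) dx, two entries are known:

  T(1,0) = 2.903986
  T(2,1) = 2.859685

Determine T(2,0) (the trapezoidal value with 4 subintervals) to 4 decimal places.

2.8708

From T(2,1) = (4·T(2,0) − T(1,0))/3, solve for T(2,0):
4·T(2,0) = 3·2.859685 + 2.903986 = 11.483041
T(2,0) = 2.870760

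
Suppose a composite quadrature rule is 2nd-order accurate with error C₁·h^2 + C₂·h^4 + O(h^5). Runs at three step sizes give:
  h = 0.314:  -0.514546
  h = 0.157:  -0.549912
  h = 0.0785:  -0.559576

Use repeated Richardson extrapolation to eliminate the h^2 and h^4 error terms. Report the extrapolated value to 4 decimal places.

-0.5629

First eliminate the h^2 term (factor 2^2 = 4):
  B₁ = (4·(-0.549912) − (-0.514546))/3 = -0.561701
  B₂ = (4·(-0.559576) − (-0.549912))/3 = -0.562797
Then eliminate the h^4 term (factor 2^4 = 16):
  (16·(-0.562797) − (-0.561701))/15 = -0.562870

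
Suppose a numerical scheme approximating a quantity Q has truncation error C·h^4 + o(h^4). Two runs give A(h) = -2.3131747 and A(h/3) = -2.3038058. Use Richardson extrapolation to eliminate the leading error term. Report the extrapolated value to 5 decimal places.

-2.30369

The leading error scales as h^4; refining by a factor of 3 reduces it by 3^4 = 81.
Extrapolated value = (81·A(h/3) − A(h)) / (81 − 1)
= (81·(-2.3038058) − (-2.3131747)) / 80
= -184.2950951 / 80 = -2.3036887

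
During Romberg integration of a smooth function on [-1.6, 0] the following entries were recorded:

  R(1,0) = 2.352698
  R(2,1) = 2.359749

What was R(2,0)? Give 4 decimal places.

From R(2,1) = (4·R(2,0) − R(1,0))/3, solve for R(2,0):
4·R(2,0) = 3·2.359749 + 2.352698 = 9.431945
R(2,0) = 2.357986

2.3580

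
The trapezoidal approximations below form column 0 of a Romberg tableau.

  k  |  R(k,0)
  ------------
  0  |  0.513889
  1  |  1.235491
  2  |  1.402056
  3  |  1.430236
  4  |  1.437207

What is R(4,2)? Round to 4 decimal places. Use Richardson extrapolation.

1.4395

R(3,1) = 1.430236 + (1.430236 − 1.402056)/3 = 1.439629
R(4,1) = 1.437207 + (1.437207 − 1.430236)/3 = 1.439531
R(4,2) = 1.439531 + (1.439531 − 1.439629)/15 = 1.439524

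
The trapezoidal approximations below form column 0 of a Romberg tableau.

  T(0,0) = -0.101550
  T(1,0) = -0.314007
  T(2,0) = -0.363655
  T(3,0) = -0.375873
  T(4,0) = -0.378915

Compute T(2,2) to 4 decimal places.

-0.3799

T(1,1) = -0.314007 + (-0.314007 − (-0.101550))/3 = -0.384826
T(2,1) = (4·(-0.363655) − (-0.314007)) / 3 = -0.380204
T(2,2) = (16·(-0.380204) − (-0.384826)) / 15 = -0.379896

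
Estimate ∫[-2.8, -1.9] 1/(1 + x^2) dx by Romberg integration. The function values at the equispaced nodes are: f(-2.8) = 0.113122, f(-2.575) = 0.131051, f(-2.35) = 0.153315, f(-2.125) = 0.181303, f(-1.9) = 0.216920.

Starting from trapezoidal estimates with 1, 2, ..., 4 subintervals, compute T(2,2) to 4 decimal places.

T(0,0) (trapezoid, 1 panel, h=0.9000): 0.148519
T(1,0) (trapezoid, 2 panels, h=0.4500): 0.143251
T(2,0) (trapezoid, 4 panels, h=0.2250): 0.141905
T(1,1) = 0.143251 + (0.143251 − 0.148519)/3 = 0.141495
T(2,1) = 0.141905 + (0.141905 − 0.143251)/3 = 0.141456
T(2,2) = 0.141456 + (0.141456 − 0.141495)/15 = 0.141453

0.1415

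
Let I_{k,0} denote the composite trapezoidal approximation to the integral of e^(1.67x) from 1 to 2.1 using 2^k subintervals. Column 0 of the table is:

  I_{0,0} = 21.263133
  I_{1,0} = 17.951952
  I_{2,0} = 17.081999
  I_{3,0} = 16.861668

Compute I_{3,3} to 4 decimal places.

16.7880

I_{1,1} = 17.951952 + (17.951952 − 21.263133)/3 = 16.848225
I_{2,1} = 17.081999 + (17.081999 − 17.951952)/3 = 16.792015
I_{3,1} = 16.861668 + (16.861668 − 17.081999)/3 = 16.788224
I_{2,2} = 16.792015 + (16.792015 − 16.848225)/15 = 16.788268
I_{3,2} = (16·16.788224 − 16.792015) / 15 = 16.787971
I_{3,3} = 16.787971 + (16.787971 − 16.788268)/63 = 16.787966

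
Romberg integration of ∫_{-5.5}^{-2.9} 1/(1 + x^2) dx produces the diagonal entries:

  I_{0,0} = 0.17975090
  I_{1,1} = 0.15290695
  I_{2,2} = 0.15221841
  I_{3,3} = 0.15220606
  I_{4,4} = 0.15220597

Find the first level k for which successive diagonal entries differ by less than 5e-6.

|I_{1,1} − I_{0,0}| = 0.02684395 ≥ 5e-6
|I_{2,2} − I_{1,1}| = 0.00068854 ≥ 5e-6
|I_{3,3} − I_{2,2}| = 0.00001235 ≥ 5e-6
|I_{4,4} − I_{3,3}| = 0.00000009 < 5e-6

k = 4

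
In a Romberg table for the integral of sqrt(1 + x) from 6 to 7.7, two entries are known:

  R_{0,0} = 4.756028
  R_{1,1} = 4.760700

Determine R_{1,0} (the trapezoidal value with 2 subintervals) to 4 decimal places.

From R_{1,1} = (4·R_{1,0} − R_{0,0})/3, solve for R_{1,0}:
4·R_{1,0} = 3·4.760700 + 4.756028 = 19.038128
R_{1,0} = 4.759532

4.7595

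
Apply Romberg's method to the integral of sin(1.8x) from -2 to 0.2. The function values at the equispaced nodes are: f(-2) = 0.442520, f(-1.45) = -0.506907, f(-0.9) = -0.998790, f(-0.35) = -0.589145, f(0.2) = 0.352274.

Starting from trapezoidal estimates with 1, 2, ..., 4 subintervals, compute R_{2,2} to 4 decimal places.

R_{0,0} (trapezoid, 1 panel, h=2.2000): 0.874273
R_{1,0} (trapezoid, 2 panels, h=1.1000): -0.661532
R_{2,0} (trapezoid, 4 panels, h=0.5500): -0.933595
R_{1,1} = -0.661532 + (-0.661532 − 0.874273)/3 = -1.173467
R_{2,1} = -0.933595 + (-0.933595 − (-0.661532))/3 = -1.024283
R_{2,2} = -1.024283 + (-1.024283 − (-1.173467))/15 = -1.014337

-1.0143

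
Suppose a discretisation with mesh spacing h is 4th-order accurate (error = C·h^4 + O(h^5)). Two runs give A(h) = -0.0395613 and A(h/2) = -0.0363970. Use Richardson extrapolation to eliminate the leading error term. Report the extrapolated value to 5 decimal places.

The leading error scales as h^4; refining by a factor of 2 reduces it by 2^4 = 16.
Extrapolated value = (16·A(h/2) − A(h)) / (16 − 1)
= (16·(-0.0363970) − (-0.0395613)) / 15
= -0.5427907 / 15 = -0.0361860

-0.03619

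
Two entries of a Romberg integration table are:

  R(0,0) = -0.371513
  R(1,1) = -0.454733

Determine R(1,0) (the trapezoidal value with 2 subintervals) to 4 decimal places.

From R(1,1) = (4·R(1,0) − R(0,0))/3, solve for R(1,0):
4·R(1,0) = 3·(-0.454733) + (-0.371513) = -1.735712
R(1,0) = -0.433928

-0.4339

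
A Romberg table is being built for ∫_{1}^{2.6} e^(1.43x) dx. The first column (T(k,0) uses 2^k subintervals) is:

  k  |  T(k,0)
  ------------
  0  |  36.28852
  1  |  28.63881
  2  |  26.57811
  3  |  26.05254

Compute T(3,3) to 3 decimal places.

25.876

Richardson extrapolation on the trapezoidal column (denominator 4−1=3):
T(1,1) = (4·28.63881 − 36.28852) / 3 = 26.08891
T(2,1) = 26.57811 + (26.57811 − 28.63881)/3 = 25.89121
T(3,1) = (4·26.05254 − 26.57811) / 3 = 25.87735
T(2,2) = 25.89121 + (25.89121 − 26.08891)/15 = 25.87803
T(3,2) = 25.87735 + (25.87735 − 25.89121)/15 = 25.87643
T(3,3) = (64·25.87643 − 25.87803) / 63 = 25.87640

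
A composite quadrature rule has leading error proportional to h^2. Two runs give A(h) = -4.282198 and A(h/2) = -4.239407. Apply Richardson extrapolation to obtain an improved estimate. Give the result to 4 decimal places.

The leading error scales as h^2; refining by a factor of 2 reduces it by 2^2 = 4.
Extrapolated value = (4·A(h/2) − A(h)) / (4 − 1)
= (4·(-4.239407) − (-4.282198)) / 3
= -12.675430 / 3 = -4.225143

-4.2251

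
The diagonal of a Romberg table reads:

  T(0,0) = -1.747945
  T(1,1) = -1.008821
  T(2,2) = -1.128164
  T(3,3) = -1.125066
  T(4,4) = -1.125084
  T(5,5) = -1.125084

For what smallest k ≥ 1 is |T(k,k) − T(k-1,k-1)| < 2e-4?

|T(1,1) − T(0,0)| = 0.739124 ≥ 2e-4
|T(2,2) − T(1,1)| = 0.119343 ≥ 2e-4
|T(3,3) − T(2,2)| = 0.003098 ≥ 2e-4
|T(4,4) − T(3,3)| = 0.000018 < 2e-4

k = 4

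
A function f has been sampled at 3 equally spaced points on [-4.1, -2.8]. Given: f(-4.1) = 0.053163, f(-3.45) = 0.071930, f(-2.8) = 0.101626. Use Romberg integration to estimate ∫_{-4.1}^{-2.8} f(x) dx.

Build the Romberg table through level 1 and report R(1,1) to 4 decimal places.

0.0959

R(0,0) (trapezoid, 1 panel, h=1.3000): 0.100613
R(1,0) (trapezoid, 2 panels, h=0.6500): 0.097061
R(1,1) = 0.097061 + (0.097061 − 0.100613)/3 = 0.095877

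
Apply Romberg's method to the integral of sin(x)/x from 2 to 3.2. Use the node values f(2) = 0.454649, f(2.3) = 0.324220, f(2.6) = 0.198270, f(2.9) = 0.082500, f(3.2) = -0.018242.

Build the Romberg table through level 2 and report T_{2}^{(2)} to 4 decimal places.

T_{0}^{(0)} (trapezoid, 1 panel, h=1.2000): 0.261844
T_{1}^{(0)} (trapezoid, 2 panels, h=0.6000): 0.249884
T_{2}^{(0)} (trapezoid, 4 panels, h=0.3000): 0.246958
T_{1}^{(1)} = 0.249884 + (0.249884 − 0.261844)/3 = 0.245897
T_{2}^{(1)} = 0.246958 + (0.246958 − 0.249884)/3 = 0.245983
T_{2}^{(2)} = 0.245983 + (0.245983 − 0.245897)/15 = 0.245989

0.2460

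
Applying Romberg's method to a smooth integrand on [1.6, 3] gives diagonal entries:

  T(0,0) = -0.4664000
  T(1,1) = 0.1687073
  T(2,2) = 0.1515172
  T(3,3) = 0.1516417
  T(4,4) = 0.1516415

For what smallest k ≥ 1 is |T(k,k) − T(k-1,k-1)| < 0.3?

|T(1,1) − T(0,0)| = 0.6351073 ≥ 0.3
|T(2,2) − T(1,1)| = 0.0171901 < 0.3

k = 2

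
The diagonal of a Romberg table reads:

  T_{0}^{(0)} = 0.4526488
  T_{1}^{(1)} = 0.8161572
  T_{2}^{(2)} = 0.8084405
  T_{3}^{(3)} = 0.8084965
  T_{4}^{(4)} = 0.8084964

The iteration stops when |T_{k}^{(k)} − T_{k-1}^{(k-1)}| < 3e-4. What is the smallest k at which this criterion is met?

|T_{1}^{(1)} − T_{0}^{(0)}| = 0.3635084 ≥ 3e-4
|T_{2}^{(2)} − T_{1}^{(1)}| = 0.0077167 ≥ 3e-4
|T_{3}^{(3)} − T_{2}^{(2)}| = 0.0000560 < 3e-4

k = 3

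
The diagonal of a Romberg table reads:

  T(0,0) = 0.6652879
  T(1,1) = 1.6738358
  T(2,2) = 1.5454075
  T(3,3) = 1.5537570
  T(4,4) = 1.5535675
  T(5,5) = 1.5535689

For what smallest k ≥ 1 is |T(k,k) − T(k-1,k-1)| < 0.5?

|T(1,1) − T(0,0)| = 1.0085479 ≥ 0.5
|T(2,2) − T(1,1)| = 0.1284283 < 0.5

k = 2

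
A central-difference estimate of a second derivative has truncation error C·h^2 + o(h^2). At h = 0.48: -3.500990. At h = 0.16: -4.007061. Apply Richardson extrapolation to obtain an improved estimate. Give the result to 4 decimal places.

-4.0703

Extrapolated value = (9·A(h/3) − A(h)) / (9 − 1)
= (9·(-4.007061) − (-3.500990)) / 8
= -32.562559 / 8 = -4.070320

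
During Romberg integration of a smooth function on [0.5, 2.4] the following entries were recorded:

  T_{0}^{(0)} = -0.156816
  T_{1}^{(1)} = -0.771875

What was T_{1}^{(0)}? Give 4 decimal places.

-0.6181

From T_{1}^{(1)} = (4·T_{1}^{(0)} − T_{0}^{(0)})/3, solve for T_{1}^{(0)}:
4·T_{1}^{(0)} = 3·(-0.771875) + (-0.156816) = -2.472441
T_{1}^{(0)} = -0.618110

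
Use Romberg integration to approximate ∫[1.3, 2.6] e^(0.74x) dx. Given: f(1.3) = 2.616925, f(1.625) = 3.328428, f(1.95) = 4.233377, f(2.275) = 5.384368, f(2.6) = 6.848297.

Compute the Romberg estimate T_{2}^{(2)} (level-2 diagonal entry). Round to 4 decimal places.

T_{0}^{(0)} (trapezoid, 1 panel, h=1.3000): 6.152394
T_{1}^{(0)} (trapezoid, 2 panels, h=0.6500): 5.827892
T_{2}^{(0)} (trapezoid, 4 panels, h=0.3250): 5.745605
T_{1}^{(1)} = 5.827892 + (5.827892 − 6.152394)/3 = 5.719725
T_{2}^{(1)} = 5.745605 + (5.745605 − 5.827892)/3 = 5.718176
T_{2}^{(2)} = 5.718176 + (5.718176 − 5.719725)/15 = 5.718073

5.7181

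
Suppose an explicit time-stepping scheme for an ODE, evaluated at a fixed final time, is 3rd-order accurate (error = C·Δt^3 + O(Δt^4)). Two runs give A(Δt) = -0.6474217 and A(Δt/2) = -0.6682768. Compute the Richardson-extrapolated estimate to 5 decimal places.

-0.67126

The leading error scales as Δt^3; refining by a factor of 2 reduces it by 2^3 = 8.
Extrapolated value = (8·A(Δt/2) − A(Δt)) / (8 − 1)
= (8·(-0.6682768) − (-0.6474217)) / 7
= -4.6987927 / 7 = -0.6712561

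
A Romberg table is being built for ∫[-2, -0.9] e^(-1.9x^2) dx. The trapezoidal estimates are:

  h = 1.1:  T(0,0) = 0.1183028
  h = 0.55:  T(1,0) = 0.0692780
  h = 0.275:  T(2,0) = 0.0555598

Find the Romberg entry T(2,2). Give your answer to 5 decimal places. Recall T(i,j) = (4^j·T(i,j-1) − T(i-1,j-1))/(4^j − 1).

0.05086

Richardson extrapolation on the trapezoidal column (denominator 4−1=3):
T(1,1) = 0.0692780 + (0.0692780 − 0.1183028)/3 = 0.0529364
T(2,1) = (4·0.0555598 − 0.0692780) / 3 = 0.0509871
T(2,2) = (16·0.0509871 − 0.0529364) / 15 = 0.0508571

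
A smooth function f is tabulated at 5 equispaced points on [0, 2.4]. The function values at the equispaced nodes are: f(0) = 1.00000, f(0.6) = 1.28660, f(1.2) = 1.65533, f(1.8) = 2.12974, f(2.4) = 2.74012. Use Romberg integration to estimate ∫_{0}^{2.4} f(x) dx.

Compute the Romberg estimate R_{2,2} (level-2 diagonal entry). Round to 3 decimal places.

R_{0,0} (trapezoid, 1 panel, h=2.4000): 4.48814
R_{1,0} (trapezoid, 2 panels, h=1.2000): 4.23047
R_{2,0} (trapezoid, 4 panels, h=0.6000): 4.16504
R_{1,1} = 4.23047 + (4.23047 − 4.48814)/3 = 4.14458
R_{2,1} = 4.16504 + (4.16504 − 4.23047)/3 = 4.14323
R_{2,2} = 4.14323 + (4.14323 − 4.14458)/15 = 4.14314

4.143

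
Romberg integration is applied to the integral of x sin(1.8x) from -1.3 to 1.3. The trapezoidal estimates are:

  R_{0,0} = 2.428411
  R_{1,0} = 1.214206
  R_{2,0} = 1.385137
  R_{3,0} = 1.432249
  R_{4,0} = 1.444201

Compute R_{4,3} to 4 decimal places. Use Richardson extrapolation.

1.4482

R_{2,1} = (4·1.385137 − 1.214206) / 3 = 1.442114
R_{3,1} = (4·1.432249 − 1.385137) / 3 = 1.447953
R_{4,1} = (4·1.444201 − 1.432249) / 3 = 1.448185
R_{3,2} = (16·1.447953 − 1.442114) / 15 = 1.448342
R_{4,2} = 1.448185 + (1.448185 − 1.447953)/15 = 1.448200
R_{4,3} = (64·1.448200 − 1.448342) / 63 = 1.448198
(Column j=1 coincides with Simpson's rule on the same nodes.)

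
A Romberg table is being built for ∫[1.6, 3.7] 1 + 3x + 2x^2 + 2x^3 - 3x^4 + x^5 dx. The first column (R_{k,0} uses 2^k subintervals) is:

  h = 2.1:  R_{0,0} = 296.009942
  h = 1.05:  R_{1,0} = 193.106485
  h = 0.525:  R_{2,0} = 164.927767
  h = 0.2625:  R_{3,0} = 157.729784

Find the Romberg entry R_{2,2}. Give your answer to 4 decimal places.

R_{1,1} = (4·193.106485 − 296.009942) / 3 = 158.805333
R_{2,1} = (4·164.927767 − 193.106485) / 3 = 155.534861
R_{2,2} = 155.534861 + (155.534861 − 158.805333)/15 = 155.316830

155.3168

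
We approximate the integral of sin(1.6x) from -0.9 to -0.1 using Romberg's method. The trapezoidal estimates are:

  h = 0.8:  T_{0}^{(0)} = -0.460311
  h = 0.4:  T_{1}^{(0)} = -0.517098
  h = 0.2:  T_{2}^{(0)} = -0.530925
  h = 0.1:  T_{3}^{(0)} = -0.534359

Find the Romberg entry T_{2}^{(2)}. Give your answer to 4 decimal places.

-0.5355

T_{1}^{(1)} = -0.517098 + (-0.517098 − (-0.460311))/3 = -0.536027
T_{2}^{(1)} = -0.530925 + (-0.530925 − (-0.517098))/3 = -0.535534
T_{2}^{(2)} = -0.535534 + (-0.535534 − (-0.536027))/15 = -0.535501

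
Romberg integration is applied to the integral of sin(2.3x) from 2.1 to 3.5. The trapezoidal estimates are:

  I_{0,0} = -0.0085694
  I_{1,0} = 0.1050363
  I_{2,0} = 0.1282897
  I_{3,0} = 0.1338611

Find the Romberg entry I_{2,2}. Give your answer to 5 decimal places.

0.13558

Richardson extrapolation on the trapezoidal column (denominator 4−1=3):
I_{1,1} = (4·0.1050363 − (-0.0085694)) / 3 = 0.1429049
I_{2,1} = 0.1282897 + (0.1282897 − 0.1050363)/3 = 0.1360408
I_{2,2} = 0.1360408 + (0.1360408 − 0.1429049)/15 = 0.1355832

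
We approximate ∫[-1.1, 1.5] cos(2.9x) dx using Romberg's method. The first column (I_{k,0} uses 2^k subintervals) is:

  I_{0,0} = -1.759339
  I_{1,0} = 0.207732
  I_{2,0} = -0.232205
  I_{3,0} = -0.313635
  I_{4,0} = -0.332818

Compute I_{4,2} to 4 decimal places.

Richardson extrapolation on the trapezoidal column (denominator 4−1=3):
I_{3,1} = -0.313635 + (-0.313635 − (-0.232205))/3 = -0.340778
I_{4,1} = (4·(-0.332818) − (-0.313635)) / 3 = -0.339212
I_{4,2} = (16·(-0.339212) − (-0.340778)) / 15 = -0.339108
(Column j=1 coincides with Simpson's rule on the same nodes.)

-0.3391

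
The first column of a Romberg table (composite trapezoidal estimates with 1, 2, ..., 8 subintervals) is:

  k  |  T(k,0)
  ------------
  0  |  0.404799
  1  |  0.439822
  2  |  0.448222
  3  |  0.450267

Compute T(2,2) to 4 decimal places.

Richardson extrapolation on the trapezoidal column (denominator 4−1=3):
T(1,1) = (4·0.439822 − 0.404799) / 3 = 0.451496
T(2,1) = 0.448222 + (0.448222 − 0.439822)/3 = 0.451022
T(2,2) = (16·0.451022 − 0.451496) / 15 = 0.450990

0.4510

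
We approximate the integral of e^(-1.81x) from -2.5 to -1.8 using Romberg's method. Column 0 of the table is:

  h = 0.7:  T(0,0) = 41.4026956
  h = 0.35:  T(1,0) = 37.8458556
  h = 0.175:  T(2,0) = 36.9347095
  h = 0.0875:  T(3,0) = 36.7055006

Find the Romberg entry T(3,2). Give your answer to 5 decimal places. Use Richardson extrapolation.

Richardson extrapolation on the trapezoidal column (denominator 4−1=3):
T(2,1) = (4·36.9347095 − 37.8458556) / 3 = 36.6309941
T(3,1) = (4·36.7055006 − 36.9347095) / 3 = 36.6290976
T(3,2) = 36.6290976 + (36.6290976 − 36.6309941)/15 = 36.6289712
(Column j=1 coincides with Simpson's rule on the same nodes.)

36.62897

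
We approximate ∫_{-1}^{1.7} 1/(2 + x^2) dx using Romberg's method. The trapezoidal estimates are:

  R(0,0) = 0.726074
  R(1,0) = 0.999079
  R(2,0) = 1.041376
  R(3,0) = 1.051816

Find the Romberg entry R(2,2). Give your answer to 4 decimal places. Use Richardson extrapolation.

Richardson extrapolation on the trapezoidal column (denominator 4−1=3):
R(1,1) = 0.999079 + (0.999079 − 0.726074)/3 = 1.090081
R(2,1) = 1.041376 + (1.041376 − 0.999079)/3 = 1.055475
R(2,2) = (16·1.055475 − 1.090081) / 15 = 1.053168
(Column j=1 coincides with Simpson's rule on the same nodes.)

1.0532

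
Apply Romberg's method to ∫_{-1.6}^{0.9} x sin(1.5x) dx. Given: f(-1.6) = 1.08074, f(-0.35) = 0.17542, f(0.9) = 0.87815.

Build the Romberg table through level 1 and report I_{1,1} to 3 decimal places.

1.109

I_{0,0} (trapezoid, 1 panel, h=2.5000): 2.44861
I_{1,0} (trapezoid, 2 panels, h=1.2500): 1.44358
I_{1,1} = 1.44358 + (1.44358 − 2.44861)/3 = 1.10857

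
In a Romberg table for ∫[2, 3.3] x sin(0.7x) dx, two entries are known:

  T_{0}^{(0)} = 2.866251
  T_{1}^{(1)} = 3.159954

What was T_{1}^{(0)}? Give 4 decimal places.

3.0865

From T_{1}^{(1)} = (4·T_{1}^{(0)} − T_{0}^{(0)})/3, solve for T_{1}^{(0)}:
4·T_{1}^{(0)} = 3·3.159954 + 2.866251 = 12.346113
T_{1}^{(0)} = 3.086528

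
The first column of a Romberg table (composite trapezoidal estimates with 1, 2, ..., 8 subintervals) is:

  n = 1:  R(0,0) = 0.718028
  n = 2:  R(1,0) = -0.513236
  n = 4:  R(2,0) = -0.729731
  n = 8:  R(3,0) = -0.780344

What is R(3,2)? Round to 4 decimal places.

R(2,1) = (4·(-0.729731) − (-0.513236)) / 3 = -0.801896
R(3,1) = -0.780344 + (-0.780344 − (-0.729731))/3 = -0.797215
R(3,2) = -0.797215 + (-0.797215 − (-0.801896))/15 = -0.796903

-0.7969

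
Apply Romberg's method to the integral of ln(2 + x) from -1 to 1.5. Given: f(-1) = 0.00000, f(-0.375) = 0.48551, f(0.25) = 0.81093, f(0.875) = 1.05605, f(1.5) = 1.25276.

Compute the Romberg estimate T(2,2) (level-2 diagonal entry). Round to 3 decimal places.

T(0,0) (trapezoid, 1 panel, h=2.5000): 1.56595
T(1,0) (trapezoid, 2 panels, h=1.2500): 1.79664
T(2,0) (trapezoid, 4 panels, h=0.6250): 1.86179
T(1,1) = 1.79664 + (1.79664 − 1.56595)/3 = 1.87354
T(2,1) = 1.86179 + (1.86179 − 1.79664)/3 = 1.88351
T(2,2) = 1.88351 + (1.88351 − 1.87354)/15 = 1.88417

1.884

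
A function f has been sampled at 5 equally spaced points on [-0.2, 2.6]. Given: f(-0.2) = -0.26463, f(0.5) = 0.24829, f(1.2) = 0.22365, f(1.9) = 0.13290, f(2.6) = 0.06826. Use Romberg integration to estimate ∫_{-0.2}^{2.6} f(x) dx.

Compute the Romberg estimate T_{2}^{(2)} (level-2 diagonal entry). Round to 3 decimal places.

0.420

T_{0}^{(0)} (trapezoid, 1 panel, h=2.8000): -0.27492
T_{1}^{(0)} (trapezoid, 2 panels, h=1.4000): 0.17565
T_{2}^{(0)} (trapezoid, 4 panels, h=0.7000): 0.35466
T_{1}^{(1)} = 0.17565 + (0.17565 − (-0.27492))/3 = 0.32584
T_{2}^{(1)} = 0.35466 + (0.35466 − 0.17565)/3 = 0.41433
T_{2}^{(2)} = 0.41433 + (0.41433 − 0.32584)/15 = 0.42023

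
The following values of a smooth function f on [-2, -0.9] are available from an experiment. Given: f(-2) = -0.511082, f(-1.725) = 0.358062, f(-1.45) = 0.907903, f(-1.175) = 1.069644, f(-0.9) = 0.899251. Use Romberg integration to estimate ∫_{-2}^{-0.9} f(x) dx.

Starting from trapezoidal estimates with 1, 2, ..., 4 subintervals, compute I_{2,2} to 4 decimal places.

0.7248

I_{0,0} (trapezoid, 1 panel, h=1.1000): 0.213493
I_{1,0} (trapezoid, 2 panels, h=0.5500): 0.606093
I_{2,0} (trapezoid, 4 panels, h=0.2750): 0.695666
I_{1,1} = 0.606093 + (0.606093 − 0.213493)/3 = 0.736960
I_{2,1} = 0.695666 + (0.695666 − 0.606093)/3 = 0.725524
I_{2,2} = 0.725524 + (0.725524 − 0.736960)/15 = 0.724762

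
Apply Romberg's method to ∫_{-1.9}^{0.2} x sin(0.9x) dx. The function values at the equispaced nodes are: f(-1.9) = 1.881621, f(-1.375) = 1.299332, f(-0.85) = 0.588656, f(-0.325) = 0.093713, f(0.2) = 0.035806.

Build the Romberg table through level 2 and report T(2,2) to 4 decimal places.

1.5181

T(0,0) (trapezoid, 1 panel, h=2.1000): 2.013298
T(1,0) (trapezoid, 2 panels, h=1.0500): 1.624738
T(2,0) (trapezoid, 4 panels, h=0.5250): 1.543718
T(1,1) = 1.624738 + (1.624738 − 2.013298)/3 = 1.495218
T(2,1) = 1.543718 + (1.543718 − 1.624738)/3 = 1.516711
T(2,2) = 1.516711 + (1.516711 − 1.495218)/15 = 1.518144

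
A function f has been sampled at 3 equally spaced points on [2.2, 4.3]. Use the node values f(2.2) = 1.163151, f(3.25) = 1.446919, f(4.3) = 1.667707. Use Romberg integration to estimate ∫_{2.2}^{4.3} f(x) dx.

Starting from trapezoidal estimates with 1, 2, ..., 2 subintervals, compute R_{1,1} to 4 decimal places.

3.0165

R_{0,0} (trapezoid, 1 panel, h=2.1000): 2.972401
R_{1,0} (trapezoid, 2 panels, h=1.0500): 3.005465
R_{1,1} = 3.005465 + (3.005465 − 2.972401)/3 = 3.016486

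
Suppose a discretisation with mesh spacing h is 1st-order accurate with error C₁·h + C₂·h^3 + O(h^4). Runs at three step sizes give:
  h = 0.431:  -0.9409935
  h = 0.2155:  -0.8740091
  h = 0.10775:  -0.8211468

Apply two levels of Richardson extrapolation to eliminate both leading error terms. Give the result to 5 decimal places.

First eliminate the h term (factor 2^1 = 2):
  B₁ = (2·(-0.8740091) − (-0.9409935))/1 = -0.8070247
  B₂ = (2·(-0.8211468) − (-0.8740091))/1 = -0.7682845
Then eliminate the h^3 term (factor 2^3 = 8):
  (8·(-0.7682845) − (-0.8070247))/7 = -0.7627502

-0.76275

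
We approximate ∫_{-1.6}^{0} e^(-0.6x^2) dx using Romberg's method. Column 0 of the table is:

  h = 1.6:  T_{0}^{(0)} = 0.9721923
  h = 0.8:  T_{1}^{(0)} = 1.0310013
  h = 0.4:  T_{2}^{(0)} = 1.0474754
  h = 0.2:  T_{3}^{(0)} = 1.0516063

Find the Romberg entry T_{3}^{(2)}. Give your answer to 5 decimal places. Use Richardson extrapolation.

1.05298

T_{2}^{(1)} = 1.0474754 + (1.0474754 − 1.0310013)/3 = 1.0529668
T_{3}^{(1)} = 1.0516063 + (1.0516063 − 1.0474754)/3 = 1.0529833
T_{3}^{(2)} = (16·1.0529833 − 1.0529668) / 15 = 1.0529844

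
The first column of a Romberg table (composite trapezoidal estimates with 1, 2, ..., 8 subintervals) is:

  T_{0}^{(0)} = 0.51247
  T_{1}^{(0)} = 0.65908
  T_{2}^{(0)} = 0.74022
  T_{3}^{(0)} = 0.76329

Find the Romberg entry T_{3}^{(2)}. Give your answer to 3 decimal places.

Richardson extrapolation on the trapezoidal column (denominator 4−1=3):
T_{2}^{(1)} = 0.74022 + (0.74022 − 0.65908)/3 = 0.76727
T_{3}^{(1)} = (4·0.76329 − 0.74022) / 3 = 0.77098
T_{3}^{(2)} = 0.77098 + (0.77098 − 0.76727)/15 = 0.77123
(Column j=1 coincides with Simpson's rule on the same nodes.)

0.771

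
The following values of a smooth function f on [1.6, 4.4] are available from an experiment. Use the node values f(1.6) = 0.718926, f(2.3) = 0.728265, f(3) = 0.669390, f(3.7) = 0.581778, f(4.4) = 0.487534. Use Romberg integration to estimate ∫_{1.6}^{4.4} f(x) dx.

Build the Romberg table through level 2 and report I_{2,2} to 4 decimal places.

1.8169

I_{0,0} (trapezoid, 1 panel, h=2.8000): 1.689044
I_{1,0} (trapezoid, 2 panels, h=1.4000): 1.781668
I_{2,0} (trapezoid, 4 panels, h=0.7000): 1.807864
I_{1,1} = 1.781668 + (1.781668 − 1.689044)/3 = 1.812543
I_{2,1} = 1.807864 + (1.807864 − 1.781668)/3 = 1.816596
I_{2,2} = 1.816596 + (1.816596 − 1.812543)/15 = 1.816866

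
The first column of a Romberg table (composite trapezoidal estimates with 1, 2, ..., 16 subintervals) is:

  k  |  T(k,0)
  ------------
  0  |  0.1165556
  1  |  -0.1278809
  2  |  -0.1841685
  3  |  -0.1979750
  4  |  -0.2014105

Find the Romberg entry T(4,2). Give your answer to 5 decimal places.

-0.20255

Richardson extrapolation on the trapezoidal column (denominator 4−1=3):
T(3,1) = -0.1979750 + (-0.1979750 − (-0.1841685))/3 = -0.2025772
T(4,1) = (4·(-0.2014105) − (-0.1979750)) / 3 = -0.2025557
T(4,2) = (16·(-0.2025557) − (-0.2025772)) / 15 = -0.2025543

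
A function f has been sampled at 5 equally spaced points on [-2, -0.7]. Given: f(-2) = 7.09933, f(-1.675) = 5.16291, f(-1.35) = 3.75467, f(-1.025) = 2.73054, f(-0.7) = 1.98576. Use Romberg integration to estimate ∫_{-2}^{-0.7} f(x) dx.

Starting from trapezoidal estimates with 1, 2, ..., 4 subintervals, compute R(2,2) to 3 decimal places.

5.218

R(0,0) (trapezoid, 1 panel, h=1.3000): 5.90531
R(1,0) (trapezoid, 2 panels, h=0.6500): 5.39319
R(2,0) (trapezoid, 4 panels, h=0.3250): 5.26197
R(1,1) = 5.39319 + (5.39319 − 5.90531)/3 = 5.22248
R(2,1) = 5.26197 + (5.26197 − 5.39319)/3 = 5.21823
R(2,2) = 5.21823 + (5.21823 − 5.22248)/15 = 5.21795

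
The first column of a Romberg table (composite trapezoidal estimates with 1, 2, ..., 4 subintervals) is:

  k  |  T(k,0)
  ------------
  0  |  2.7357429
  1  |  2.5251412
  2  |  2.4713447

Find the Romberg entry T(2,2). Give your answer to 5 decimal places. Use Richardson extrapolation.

2.45331

Richardson extrapolation on the trapezoidal column (denominator 4−1=3):
T(1,1) = 2.5251412 + (2.5251412 − 2.7357429)/3 = 2.4549406
T(2,1) = 2.4713447 + (2.4713447 − 2.5251412)/3 = 2.4534125
T(2,2) = (16·2.4534125 − 2.4549406) / 15 = 2.4533106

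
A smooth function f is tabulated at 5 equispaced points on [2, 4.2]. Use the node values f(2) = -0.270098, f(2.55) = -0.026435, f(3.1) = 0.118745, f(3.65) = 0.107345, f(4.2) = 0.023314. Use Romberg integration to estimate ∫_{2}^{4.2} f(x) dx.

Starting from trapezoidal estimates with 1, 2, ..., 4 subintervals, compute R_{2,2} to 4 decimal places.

R_{0,0} (trapezoid, 1 panel, h=2.2000): -0.271462
R_{1,0} (trapezoid, 2 panels, h=1.1000): -0.005112
R_{2,0} (trapezoid, 4 panels, h=0.5500): 0.041945
R_{1,1} = -0.005112 + (-0.005112 − (-0.271462))/3 = 0.083671
R_{2,1} = 0.041945 + (0.041945 − (-0.005112))/3 = 0.057631
R_{2,2} = 0.057631 + (0.057631 − 0.083671)/15 = 0.055895

0.0559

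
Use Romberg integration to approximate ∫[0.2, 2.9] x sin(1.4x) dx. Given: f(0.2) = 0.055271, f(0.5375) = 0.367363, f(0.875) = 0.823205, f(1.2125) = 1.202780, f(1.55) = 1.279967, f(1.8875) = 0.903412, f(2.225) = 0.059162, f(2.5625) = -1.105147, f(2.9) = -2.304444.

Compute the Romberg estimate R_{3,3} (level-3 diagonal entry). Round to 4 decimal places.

R_{0,0} (trapezoid, 1 panel, h=2.7000): -3.036384
R_{1,0} (trapezoid, 2 panels, h=1.3500): 0.209764
R_{2,0} (trapezoid, 4 panels, h=0.6750): 0.700480
R_{3,0} (trapezoid, 8 panels, h=0.3375): 0.812077
R_{1,1} = 0.209764 + (0.209764 − (-3.036384))/3 = 1.291813
R_{2,1} = 0.700480 + (0.700480 − 0.209764)/3 = 0.864052
R_{3,1} = 0.812077 + (0.812077 − 0.700480)/3 = 0.849276
R_{2,2} = 0.864052 + (0.864052 − 1.291813)/15 = 0.835535
R_{3,2} = 0.849276 + (0.849276 − 0.864052)/15 = 0.848291
R_{3,3} = 0.848291 + (0.848291 − 0.835535)/63 = 0.848493

0.8485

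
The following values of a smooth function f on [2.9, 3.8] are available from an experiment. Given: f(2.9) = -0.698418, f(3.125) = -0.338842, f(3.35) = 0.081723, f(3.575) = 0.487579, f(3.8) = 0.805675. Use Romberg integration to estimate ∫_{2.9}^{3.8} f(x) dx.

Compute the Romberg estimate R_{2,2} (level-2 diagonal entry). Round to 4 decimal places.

R_{0,0} (trapezoid, 1 panel, h=0.9000): 0.048266
R_{1,0} (trapezoid, 2 panels, h=0.4500): 0.060908
R_{2,0} (trapezoid, 4 panels, h=0.2250): 0.063920
R_{1,1} = 0.060908 + (0.060908 − 0.048266)/3 = 0.065122
R_{2,1} = 0.063920 + (0.063920 − 0.060908)/3 = 0.064924
R_{2,2} = 0.064924 + (0.064924 − 0.065122)/15 = 0.064911

0.0649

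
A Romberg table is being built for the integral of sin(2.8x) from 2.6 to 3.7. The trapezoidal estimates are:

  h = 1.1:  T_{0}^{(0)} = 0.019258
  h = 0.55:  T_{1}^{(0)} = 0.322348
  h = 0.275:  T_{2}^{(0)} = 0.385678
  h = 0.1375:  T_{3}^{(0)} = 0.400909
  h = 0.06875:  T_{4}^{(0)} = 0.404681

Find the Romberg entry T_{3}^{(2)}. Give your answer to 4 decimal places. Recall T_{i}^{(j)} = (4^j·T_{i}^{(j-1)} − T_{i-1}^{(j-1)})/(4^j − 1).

T_{2}^{(1)} = (4·0.385678 − 0.322348) / 3 = 0.406788
T_{3}^{(1)} = 0.400909 + (0.400909 − 0.385678)/3 = 0.405986
T_{3}^{(2)} = 0.405986 + (0.405986 − 0.406788)/15 = 0.405933
(Column j=1 coincides with Simpson's rule on the same nodes.)

0.4059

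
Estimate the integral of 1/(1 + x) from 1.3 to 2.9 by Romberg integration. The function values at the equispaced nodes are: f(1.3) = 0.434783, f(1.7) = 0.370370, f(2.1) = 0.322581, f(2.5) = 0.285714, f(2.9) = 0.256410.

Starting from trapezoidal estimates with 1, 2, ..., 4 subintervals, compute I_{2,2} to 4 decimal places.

I_{0,0} (trapezoid, 1 panel, h=1.6000): 0.552954
I_{1,0} (trapezoid, 2 panels, h=0.8000): 0.534542
I_{2,0} (trapezoid, 4 panels, h=0.4000): 0.529705
I_{1,1} = 0.534542 + (0.534542 − 0.552954)/3 = 0.528405
I_{2,1} = 0.529705 + (0.529705 − 0.534542)/3 = 0.528093
I_{2,2} = 0.528093 + (0.528093 − 0.528405)/15 = 0.528072

0.5281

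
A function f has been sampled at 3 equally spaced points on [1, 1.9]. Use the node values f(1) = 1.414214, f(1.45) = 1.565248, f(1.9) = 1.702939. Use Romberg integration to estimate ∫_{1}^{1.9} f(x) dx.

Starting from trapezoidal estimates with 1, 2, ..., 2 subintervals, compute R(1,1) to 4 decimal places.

1.4067

R(0,0) (trapezoid, 1 panel, h=0.9000): 1.402719
R(1,0) (trapezoid, 2 panels, h=0.4500): 1.405721
R(1,1) = 1.405721 + (1.405721 − 1.402719)/3 = 1.406722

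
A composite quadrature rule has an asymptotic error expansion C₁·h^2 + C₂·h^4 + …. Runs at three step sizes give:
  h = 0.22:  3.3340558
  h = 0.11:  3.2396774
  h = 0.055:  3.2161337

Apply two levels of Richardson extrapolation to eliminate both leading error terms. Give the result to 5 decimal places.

First eliminate the h^2 term (factor 2^2 = 4):
  B₁ = (4·3.2396774 − 3.3340558)/3 = 3.2082179
  B₂ = (4·3.2161337 − 3.2396774)/3 = 3.2082858
Then eliminate the h^4 term (factor 2^4 = 16):
  (16·3.2082858 − 3.2082179)/15 = 3.2082903

3.20829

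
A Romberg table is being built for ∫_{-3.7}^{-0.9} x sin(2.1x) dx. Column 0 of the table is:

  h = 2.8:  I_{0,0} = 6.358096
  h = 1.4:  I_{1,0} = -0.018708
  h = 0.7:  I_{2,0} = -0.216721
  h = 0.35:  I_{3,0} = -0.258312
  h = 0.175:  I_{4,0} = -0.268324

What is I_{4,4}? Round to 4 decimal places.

I_{1,1} = (4·(-0.018708) − 6.358096) / 3 = -2.144309
I_{2,1} = -0.216721 + (-0.216721 − (-0.018708))/3 = -0.282725
I_{3,1} = (4·(-0.258312) − (-0.216721)) / 3 = -0.272176
I_{4,1} = (4·(-0.268324) − (-0.258312)) / 3 = -0.271661
I_{2,2} = (16·(-0.282725) − (-2.144309)) / 15 = -0.158619
I_{3,2} = (16·(-0.272176) − (-0.282725)) / 15 = -0.271473
I_{4,2} = (16·(-0.271661) − (-0.272176)) / 15 = -0.271627
I_{3,3} = -0.271473 + (-0.271473 − (-0.158619))/63 = -0.273264
I_{4,3} = (64·(-0.271627) − (-0.271473)) / 63 = -0.271629
I_{4,4} = (256·(-0.271629) − (-0.273264)) / 255 = -0.271623

-0.2716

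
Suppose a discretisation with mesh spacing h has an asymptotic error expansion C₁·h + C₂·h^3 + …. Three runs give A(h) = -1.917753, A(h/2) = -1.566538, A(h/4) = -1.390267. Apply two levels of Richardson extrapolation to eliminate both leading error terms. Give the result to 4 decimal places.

-1.2138

First eliminate the h term (factor 2^1 = 2):
  B₁ = (2·(-1.566538) − (-1.917753))/1 = -1.215323
  B₂ = (2·(-1.390267) − (-1.566538))/1 = -1.213996
Then eliminate the h^3 term (factor 2^3 = 8):
  (8·(-1.213996) − (-1.215323))/7 = -1.213806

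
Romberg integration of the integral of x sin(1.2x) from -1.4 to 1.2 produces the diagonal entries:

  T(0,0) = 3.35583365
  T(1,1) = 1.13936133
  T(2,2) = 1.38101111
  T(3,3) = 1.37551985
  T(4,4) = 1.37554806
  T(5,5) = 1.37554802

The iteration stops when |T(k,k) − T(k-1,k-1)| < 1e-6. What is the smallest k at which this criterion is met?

k = 5

|T(1,1) − T(0,0)| = 2.21647232 ≥ 1e-6
|T(2,2) − T(1,1)| = 0.24164978 ≥ 1e-6
|T(3,3) − T(2,2)| = 0.00549126 ≥ 1e-6
|T(4,4) − T(3,3)| = 0.00002821 ≥ 1e-6
|T(5,5) − T(4,4)| = 0.00000004 < 1e-6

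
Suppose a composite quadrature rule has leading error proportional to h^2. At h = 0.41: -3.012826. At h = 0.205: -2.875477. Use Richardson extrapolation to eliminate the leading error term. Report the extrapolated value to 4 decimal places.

-2.8297

The leading error scales as h^2; refining by a factor of 2 reduces it by 2^2 = 4.
Extrapolated value = (4·A(h/2) − A(h)) / (4 − 1)
= (4·(-2.875477) − (-3.012826)) / 3
= -8.489082 / 3 = -2.829694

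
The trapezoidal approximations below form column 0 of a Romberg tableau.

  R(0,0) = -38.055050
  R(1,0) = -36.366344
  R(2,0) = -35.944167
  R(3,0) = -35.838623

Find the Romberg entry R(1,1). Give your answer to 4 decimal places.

R(1,1) = -36.366344 + (-36.366344 − (-38.055050))/3 = -35.803442

-35.8034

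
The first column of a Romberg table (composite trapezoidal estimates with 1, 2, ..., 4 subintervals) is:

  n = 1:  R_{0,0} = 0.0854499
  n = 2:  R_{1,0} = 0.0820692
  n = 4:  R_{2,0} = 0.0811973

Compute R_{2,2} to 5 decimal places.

0.08090

Richardson extrapolation on the trapezoidal column (denominator 4−1=3):
R_{1,1} = 0.0820692 + (0.0820692 − 0.0854499)/3 = 0.0809423
R_{2,1} = (4·0.0811973 − 0.0820692) / 3 = 0.0809067
R_{2,2} = 0.0809067 + (0.0809067 − 0.0809423)/15 = 0.0809043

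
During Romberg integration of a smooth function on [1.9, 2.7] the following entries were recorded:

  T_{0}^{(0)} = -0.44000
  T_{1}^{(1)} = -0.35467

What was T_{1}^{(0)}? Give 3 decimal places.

From T_{1}^{(1)} = (4·T_{1}^{(0)} − T_{0}^{(0)})/3, solve for T_{1}^{(0)}:
4·T_{1}^{(0)} = 3·(-0.35467) + (-0.44000) = -1.50401
T_{1}^{(0)} = -0.37600

-0.376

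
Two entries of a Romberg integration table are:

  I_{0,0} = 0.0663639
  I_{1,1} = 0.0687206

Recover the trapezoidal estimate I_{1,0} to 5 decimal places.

From I_{1,1} = (4·I_{1,0} − I_{0,0})/3, solve for I_{1,0}:
4·I_{1,0} = 3·0.0687206 + 0.0663639 = 0.2725257
I_{1,0} = 0.0681314

0.06813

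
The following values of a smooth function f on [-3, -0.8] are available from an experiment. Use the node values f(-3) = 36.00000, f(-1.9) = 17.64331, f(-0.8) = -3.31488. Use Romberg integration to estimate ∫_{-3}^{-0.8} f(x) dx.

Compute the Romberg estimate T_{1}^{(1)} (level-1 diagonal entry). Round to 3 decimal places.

T_{0}^{(0)} (trapezoid, 1 panel, h=2.2000): 35.95363
T_{1}^{(0)} (trapezoid, 2 panels, h=1.1000): 37.38446
T_{1}^{(1)} = 37.38446 + (37.38446 − 35.95363)/3 = 37.86140

37.861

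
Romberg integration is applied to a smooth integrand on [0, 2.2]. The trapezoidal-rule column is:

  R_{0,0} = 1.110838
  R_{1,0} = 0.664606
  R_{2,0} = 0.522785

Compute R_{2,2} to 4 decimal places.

0.4728

Richardson extrapolation on the trapezoidal column (denominator 4−1=3):
R_{1,1} = (4·0.664606 − 1.110838) / 3 = 0.515862
R_{2,1} = (4·0.522785 − 0.664606) / 3 = 0.475511
R_{2,2} = (16·0.475511 − 0.515862) / 15 = 0.472821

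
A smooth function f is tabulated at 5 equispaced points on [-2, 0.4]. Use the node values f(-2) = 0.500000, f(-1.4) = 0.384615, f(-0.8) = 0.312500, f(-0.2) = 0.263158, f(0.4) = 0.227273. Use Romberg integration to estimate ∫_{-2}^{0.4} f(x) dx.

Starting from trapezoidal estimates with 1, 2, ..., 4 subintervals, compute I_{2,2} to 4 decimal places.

I_{0,0} (trapezoid, 1 panel, h=2.4000): 0.872728
I_{1,0} (trapezoid, 2 panels, h=1.2000): 0.811364
I_{2,0} (trapezoid, 4 panels, h=0.6000): 0.794346
I_{1,1} = 0.811364 + (0.811364 − 0.872728)/3 = 0.790909
I_{2,1} = 0.794346 + (0.794346 − 0.811364)/3 = 0.788673
I_{2,2} = 0.788673 + (0.788673 − 0.790909)/15 = 0.788524

0.7885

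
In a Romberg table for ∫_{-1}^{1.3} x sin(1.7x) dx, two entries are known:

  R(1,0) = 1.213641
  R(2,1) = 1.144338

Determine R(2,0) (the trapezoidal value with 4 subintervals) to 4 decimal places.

From R(2,1) = (4·R(2,0) − R(1,0))/3, solve for R(2,0):
4·R(2,0) = 3·1.144338 + 1.213641 = 4.646655
R(2,0) = 1.161664

1.1617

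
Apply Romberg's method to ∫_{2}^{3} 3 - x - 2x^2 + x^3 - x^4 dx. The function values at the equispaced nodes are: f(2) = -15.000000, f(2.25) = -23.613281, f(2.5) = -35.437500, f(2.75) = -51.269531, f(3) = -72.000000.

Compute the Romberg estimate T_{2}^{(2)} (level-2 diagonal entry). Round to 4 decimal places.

-38.1167

T_{0}^{(0)} (trapezoid, 1 panel, h=1.0000): -43.500000
T_{1}^{(0)} (trapezoid, 2 panels, h=0.5000): -39.468750
T_{2}^{(0)} (trapezoid, 4 panels, h=0.2500): -38.455078
T_{1}^{(1)} = -39.468750 + (-39.468750 − (-43.500000))/3 = -38.125000
T_{2}^{(1)} = -38.455078 + (-38.455078 − (-39.468750))/3 = -38.117187
T_{2}^{(2)} = -38.117187 + (-38.117187 − (-38.125000))/15 = -38.116666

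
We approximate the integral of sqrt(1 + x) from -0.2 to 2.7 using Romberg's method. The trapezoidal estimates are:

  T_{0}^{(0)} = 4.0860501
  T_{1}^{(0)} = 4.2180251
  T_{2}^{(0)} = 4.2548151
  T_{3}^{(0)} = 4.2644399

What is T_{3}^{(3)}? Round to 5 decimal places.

4.26769

T_{1}^{(1)} = (4·4.2180251 − 4.0860501) / 3 = 4.2620168
T_{2}^{(1)} = 4.2548151 + (4.2548151 − 4.2180251)/3 = 4.2670784
T_{3}^{(1)} = 4.2644399 + (4.2644399 − 4.2548151)/3 = 4.2676482
T_{2}^{(2)} = 4.2670784 + (4.2670784 − 4.2620168)/15 = 4.2674158
T_{3}^{(2)} = (16·4.2676482 − 4.2670784) / 15 = 4.2676862
T_{3}^{(3)} = (64·4.2676862 − 4.2674158) / 63 = 4.2676905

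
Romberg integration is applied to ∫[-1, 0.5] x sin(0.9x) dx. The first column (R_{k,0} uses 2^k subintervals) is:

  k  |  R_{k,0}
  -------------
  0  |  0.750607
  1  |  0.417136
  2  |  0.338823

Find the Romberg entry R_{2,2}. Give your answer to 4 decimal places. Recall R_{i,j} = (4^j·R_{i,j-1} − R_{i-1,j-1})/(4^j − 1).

0.3132

R_{1,1} = 0.417136 + (0.417136 − 0.750607)/3 = 0.305979
R_{2,1} = 0.338823 + (0.338823 − 0.417136)/3 = 0.312719
R_{2,2} = 0.312719 + (0.312719 − 0.305979)/15 = 0.313168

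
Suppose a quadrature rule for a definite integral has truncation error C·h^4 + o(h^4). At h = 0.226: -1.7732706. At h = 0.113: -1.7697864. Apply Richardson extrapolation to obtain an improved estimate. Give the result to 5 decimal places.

-1.76955

The leading error scales as h^4; refining by a factor of 2 reduces it by 2^4 = 16.
Extrapolated value = (16·A(h/2) − A(h)) / (16 − 1)
= (16·(-1.7697864) − (-1.7732706)) / 15
= -26.5433118 / 15 = -1.7695541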